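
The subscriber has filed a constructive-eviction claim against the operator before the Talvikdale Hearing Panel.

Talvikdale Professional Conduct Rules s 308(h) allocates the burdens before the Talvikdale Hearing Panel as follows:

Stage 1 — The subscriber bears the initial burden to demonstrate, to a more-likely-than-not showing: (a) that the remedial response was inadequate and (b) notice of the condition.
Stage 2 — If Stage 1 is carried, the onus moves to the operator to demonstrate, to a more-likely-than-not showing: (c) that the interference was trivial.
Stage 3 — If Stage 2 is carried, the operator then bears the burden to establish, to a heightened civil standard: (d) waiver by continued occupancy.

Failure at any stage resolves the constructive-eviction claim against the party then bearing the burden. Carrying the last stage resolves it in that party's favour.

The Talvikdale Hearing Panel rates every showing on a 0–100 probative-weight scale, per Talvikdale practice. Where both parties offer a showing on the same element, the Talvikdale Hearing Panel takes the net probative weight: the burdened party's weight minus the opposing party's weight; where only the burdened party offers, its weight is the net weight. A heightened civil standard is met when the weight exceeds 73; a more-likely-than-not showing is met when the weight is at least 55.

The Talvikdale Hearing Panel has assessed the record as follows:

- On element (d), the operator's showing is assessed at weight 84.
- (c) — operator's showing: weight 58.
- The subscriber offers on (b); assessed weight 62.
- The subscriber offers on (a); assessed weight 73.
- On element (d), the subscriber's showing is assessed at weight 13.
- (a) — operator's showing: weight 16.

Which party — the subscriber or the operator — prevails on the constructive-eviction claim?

subscriber

Stage 1 (subscriber, a more-likely-than-not showing, weight is at least 55): (a) net 73−16=57 ≥ 55 — meets; (b) 62 ≥ 55 — meets.
  The subscriber carries Stage 1; the operator now bears the burden.
Stage 2 (operator, a more-likely-than-not showing, weight is at least 55): (c) 58 ≥ 55 — meets.
  All elements met. The operator retains the burden for Stage 3.
Stage 3 (operator, a heightened civil standard, weight exceeds 73): (d) net 84−13=71 ≤ 73 — fails.
  The operator does not carry Stage 3.
The subscriber prevails.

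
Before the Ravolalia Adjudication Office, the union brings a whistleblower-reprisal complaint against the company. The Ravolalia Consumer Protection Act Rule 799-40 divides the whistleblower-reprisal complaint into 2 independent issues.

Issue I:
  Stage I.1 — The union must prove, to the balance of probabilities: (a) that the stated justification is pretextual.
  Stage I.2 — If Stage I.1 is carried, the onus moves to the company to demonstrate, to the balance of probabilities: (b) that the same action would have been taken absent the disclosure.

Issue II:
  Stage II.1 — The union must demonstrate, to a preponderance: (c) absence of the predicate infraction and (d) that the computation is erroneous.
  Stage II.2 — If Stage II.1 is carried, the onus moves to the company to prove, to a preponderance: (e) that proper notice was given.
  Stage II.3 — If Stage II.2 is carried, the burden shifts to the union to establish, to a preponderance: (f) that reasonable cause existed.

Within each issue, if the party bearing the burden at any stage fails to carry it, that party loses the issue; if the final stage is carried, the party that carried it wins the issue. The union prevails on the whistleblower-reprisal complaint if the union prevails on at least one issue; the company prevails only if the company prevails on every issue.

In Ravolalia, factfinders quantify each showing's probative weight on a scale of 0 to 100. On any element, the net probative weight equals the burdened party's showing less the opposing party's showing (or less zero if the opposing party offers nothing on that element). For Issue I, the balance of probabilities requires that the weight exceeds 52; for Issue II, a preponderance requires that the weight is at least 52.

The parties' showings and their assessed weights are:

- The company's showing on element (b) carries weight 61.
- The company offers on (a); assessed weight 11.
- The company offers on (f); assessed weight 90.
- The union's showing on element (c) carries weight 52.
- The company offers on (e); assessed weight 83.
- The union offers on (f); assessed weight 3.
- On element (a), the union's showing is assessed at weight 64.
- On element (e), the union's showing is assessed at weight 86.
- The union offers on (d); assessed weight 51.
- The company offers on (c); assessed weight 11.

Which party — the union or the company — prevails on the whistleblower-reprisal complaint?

— Issue I —
Stage I.1 — burden on union; standard: the balance of probabilities (weight exceeds 52).
    (a): 64 − 11 = 53 > 52 [met]
  The union carries Stage I.1; the company now bears the burden.
Stage I.2 — burden on company; standard: the balance of probabilities (weight exceeds 52).
    (b): 61 > 52 [met]
  The company carries the last stage.
Every stage carried; the company prevails on this issue.
— Issue II —
At Stage II.1 the union must meet a preponderance (weight is at least 52): on (c) the weight is 52 less the opposing 11 gives net 41, which does not reach 52, so (c) does not meet the standard; on (d) the weight is 51, which does not reach 52, so (d) does not meet the standard.
  The union does not carry Stage II.1.
So the company prevails on this issue.
Per-issue: Issue I → company; Issue II → company. The union must prevail on at least one issue; overall, the company prevails.

company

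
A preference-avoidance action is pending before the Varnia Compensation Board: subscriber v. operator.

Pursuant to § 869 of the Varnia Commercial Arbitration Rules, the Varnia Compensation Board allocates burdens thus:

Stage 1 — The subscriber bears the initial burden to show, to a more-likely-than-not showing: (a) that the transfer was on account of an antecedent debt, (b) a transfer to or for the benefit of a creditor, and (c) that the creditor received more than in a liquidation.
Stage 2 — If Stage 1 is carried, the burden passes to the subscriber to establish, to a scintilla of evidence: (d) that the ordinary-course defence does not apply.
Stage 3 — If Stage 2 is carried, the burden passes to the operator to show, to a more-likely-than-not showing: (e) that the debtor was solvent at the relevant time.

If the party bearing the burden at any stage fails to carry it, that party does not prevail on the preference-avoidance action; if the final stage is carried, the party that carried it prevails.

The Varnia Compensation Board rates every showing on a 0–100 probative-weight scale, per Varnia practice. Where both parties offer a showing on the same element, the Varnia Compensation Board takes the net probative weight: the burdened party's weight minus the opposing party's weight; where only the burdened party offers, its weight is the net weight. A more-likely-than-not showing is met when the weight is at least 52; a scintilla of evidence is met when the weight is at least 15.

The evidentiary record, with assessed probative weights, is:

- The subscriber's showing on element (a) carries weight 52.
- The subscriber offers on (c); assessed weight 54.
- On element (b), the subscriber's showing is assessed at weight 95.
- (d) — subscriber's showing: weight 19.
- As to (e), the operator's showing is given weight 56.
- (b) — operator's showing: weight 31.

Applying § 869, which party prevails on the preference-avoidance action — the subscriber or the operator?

operator

At Stage 1 the subscriber must meet a more-likely-than-not showing (weight is at least 52): on (a) the weight is 52, which does reach 52, so (a) meets the standard; on (b) the weight is 95 less the opposing 31 gives net 64, ≥ 52, so (b) meets the standard; on (c) the weight is 54, which does reach 52, so (c) meets the standard.
  Stage 1 carried; the burden remains with the subscriber.
At Stage 2 the subscriber must meet a scintilla of evidence (weight is at least 15): on (d) the weight is 19, ≥ 15, so (d) meets the standard.
  The subscriber carries Stage 2; the operator now bears the burden.
At Stage 3 the operator must meet a more-likely-than-not showing (weight is at least 52): on (e) the weight is 56, ≥ 52, so (e) meets the standard.
  Stage 3 carried; the final stage is satisfied.
With every stage satisfied, the operator prevails.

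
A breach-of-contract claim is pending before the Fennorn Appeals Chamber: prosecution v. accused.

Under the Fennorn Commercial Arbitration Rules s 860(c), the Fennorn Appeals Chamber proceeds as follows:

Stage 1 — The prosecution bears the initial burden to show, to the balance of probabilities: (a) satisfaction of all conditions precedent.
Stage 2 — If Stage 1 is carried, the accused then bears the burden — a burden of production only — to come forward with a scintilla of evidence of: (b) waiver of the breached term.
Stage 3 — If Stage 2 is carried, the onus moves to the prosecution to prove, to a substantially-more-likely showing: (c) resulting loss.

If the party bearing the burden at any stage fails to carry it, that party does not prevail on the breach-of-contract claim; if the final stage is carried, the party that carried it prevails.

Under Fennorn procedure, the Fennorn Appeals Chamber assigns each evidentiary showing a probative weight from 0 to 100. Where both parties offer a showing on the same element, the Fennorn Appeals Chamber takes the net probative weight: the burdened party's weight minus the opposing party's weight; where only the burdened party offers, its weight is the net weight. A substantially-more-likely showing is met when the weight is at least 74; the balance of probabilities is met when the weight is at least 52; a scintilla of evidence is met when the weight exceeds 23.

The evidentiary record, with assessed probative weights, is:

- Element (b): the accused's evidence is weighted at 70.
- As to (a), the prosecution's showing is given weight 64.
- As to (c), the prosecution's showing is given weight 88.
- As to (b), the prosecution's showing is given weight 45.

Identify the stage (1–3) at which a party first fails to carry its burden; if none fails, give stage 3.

stage 3

At Stage 1 the prosecution must meet the balance of probabilities (weight is at least 52): on (a) the weight is 64, which does reach 52, so (a) meets the standard.
  Stage 1 carried; the burden shifts to the accused.
At Stage 2 the accused must meet a scintilla of evidence (weight exceeds 23): on (b) the weight is 70 less the opposing 45 gives net 25, which does exceed 23, so (b) meets the standard.
  Stage 2 is satisfied; the onus moves to the prosecution.
At Stage 3 the prosecution must meet a substantially-more-likely showing (weight is at least 74): on (c) the weight is 88, which does reach 74, so (c) meets the standard.
  The prosecution carries the last stage.
Every stage carried; the prosecution prevails.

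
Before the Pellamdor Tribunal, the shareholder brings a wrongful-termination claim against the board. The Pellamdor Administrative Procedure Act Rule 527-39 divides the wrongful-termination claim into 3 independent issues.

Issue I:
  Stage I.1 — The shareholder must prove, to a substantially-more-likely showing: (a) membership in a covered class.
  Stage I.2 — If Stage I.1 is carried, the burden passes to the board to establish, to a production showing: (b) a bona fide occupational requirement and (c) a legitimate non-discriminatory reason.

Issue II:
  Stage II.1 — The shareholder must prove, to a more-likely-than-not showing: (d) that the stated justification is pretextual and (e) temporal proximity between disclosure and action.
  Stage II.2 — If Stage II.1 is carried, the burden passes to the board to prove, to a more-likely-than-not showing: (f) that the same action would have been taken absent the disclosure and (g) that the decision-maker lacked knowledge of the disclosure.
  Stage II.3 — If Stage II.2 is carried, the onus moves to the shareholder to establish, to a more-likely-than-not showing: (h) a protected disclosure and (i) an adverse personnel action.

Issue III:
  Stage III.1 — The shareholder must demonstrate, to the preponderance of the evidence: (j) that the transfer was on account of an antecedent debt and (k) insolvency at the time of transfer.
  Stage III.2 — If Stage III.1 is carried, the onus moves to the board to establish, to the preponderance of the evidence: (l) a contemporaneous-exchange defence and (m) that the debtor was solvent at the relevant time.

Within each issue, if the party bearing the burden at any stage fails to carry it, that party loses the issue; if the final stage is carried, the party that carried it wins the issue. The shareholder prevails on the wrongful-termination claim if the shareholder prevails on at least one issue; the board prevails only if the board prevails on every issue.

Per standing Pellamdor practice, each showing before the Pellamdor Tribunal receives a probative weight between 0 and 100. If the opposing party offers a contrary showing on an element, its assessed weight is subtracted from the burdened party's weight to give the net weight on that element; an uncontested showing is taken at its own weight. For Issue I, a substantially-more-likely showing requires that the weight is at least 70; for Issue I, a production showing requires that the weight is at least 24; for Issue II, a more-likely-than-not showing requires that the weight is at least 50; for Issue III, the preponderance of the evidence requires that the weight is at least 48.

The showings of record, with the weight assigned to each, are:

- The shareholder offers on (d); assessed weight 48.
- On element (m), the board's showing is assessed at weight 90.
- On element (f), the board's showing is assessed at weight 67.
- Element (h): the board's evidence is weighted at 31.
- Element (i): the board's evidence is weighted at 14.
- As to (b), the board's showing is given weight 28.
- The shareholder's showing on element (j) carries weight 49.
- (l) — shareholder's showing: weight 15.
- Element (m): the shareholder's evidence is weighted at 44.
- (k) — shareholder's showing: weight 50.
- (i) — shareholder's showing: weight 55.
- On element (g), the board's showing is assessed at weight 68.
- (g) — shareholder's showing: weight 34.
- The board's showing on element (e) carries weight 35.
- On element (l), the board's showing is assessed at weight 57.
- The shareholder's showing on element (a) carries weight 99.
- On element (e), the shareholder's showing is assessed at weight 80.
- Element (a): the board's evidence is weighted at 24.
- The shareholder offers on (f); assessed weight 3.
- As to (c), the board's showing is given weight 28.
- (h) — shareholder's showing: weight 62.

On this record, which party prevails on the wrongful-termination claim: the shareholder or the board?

shareholder

— Issue I —
Stage I.1 — burden on shareholder; standard: a substantially-more-likely showing (weight is at least 70).
    (a): 99 − 24 = 75 ≥ 70 [met]
  Stage I.1 is satisfied; the onus moves to the board.
Stage I.2 — burden on board; standard: a production showing (weight is at least 24).
    (b): 28 ≥ 24 [met]
    (c): 28 ≥ 24 [met]
  All elements met at the final stage.
Every stage carried; the board prevails on this issue.
— Issue II —
Stage II.1 (shareholder, a more-likely-than-not showing, weight is at least 50): (d) 48 < 50 — fails; (e) net 80−35=45 < 50 — fails.
  Not every element is met, so the shareholder fails to carry Stage II.1.
So the board prevails on this issue.
— Issue III —
Stage III.1 (shareholder, the preponderance of the evidence, weight is at least 48): (j) 49 ≥ 48 — meets; (k) 50 ≥ 48 — meets.
  Stage III.1 carried; the burden shifts to the board.
Stage III.2 (board, the preponderance of the evidence, weight is at least 48): (l) net 57−15=42 < 48 — fails; (m) net 90−44=46 < 48 — fails.
  Not every element is met, so the board fails to carry Stage III.2.
The analysis ends at Stage III.2; the shareholder prevails on this issue.
Per-issue: Issue I → board; Issue II → board; Issue III → shareholder. The shareholder must prevail on at least one issue; overall, the shareholder prevails.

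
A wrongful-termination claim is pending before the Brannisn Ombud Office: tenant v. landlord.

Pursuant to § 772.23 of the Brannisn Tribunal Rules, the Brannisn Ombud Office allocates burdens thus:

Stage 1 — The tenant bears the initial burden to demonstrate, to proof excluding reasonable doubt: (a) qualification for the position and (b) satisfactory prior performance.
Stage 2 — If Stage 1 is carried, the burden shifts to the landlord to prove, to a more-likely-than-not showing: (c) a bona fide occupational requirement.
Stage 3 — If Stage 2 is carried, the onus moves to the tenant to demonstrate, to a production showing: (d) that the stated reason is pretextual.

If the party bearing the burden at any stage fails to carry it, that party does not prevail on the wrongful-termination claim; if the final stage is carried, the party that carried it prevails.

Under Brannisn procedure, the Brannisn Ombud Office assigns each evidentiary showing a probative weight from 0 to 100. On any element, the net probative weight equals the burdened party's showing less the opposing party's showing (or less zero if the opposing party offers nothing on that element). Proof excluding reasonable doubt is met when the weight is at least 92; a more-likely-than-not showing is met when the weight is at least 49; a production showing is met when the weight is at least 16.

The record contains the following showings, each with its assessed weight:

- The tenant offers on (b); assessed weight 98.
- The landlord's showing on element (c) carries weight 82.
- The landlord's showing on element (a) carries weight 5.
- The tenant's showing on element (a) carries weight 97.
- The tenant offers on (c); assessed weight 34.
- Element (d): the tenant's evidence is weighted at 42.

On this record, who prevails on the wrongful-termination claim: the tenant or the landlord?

Stage 1 — burden on tenant; standard: proof excluding reasonable doubt (weight is at least 92).
    (a): 97 − 5 = 92 ≥ 92 [met]
    (b): 98 ≥ 92 [met]
  Stage 1 carried; the burden shifts to the landlord.
Stage 2 — burden on landlord; standard: a more-likely-than-not showing (weight is at least 49).
    (c): 82 − 34 = 48 < 49 [not met]
  Not every element is met, so the landlord fails to carry Stage 2.
So the tenant prevails.

tenant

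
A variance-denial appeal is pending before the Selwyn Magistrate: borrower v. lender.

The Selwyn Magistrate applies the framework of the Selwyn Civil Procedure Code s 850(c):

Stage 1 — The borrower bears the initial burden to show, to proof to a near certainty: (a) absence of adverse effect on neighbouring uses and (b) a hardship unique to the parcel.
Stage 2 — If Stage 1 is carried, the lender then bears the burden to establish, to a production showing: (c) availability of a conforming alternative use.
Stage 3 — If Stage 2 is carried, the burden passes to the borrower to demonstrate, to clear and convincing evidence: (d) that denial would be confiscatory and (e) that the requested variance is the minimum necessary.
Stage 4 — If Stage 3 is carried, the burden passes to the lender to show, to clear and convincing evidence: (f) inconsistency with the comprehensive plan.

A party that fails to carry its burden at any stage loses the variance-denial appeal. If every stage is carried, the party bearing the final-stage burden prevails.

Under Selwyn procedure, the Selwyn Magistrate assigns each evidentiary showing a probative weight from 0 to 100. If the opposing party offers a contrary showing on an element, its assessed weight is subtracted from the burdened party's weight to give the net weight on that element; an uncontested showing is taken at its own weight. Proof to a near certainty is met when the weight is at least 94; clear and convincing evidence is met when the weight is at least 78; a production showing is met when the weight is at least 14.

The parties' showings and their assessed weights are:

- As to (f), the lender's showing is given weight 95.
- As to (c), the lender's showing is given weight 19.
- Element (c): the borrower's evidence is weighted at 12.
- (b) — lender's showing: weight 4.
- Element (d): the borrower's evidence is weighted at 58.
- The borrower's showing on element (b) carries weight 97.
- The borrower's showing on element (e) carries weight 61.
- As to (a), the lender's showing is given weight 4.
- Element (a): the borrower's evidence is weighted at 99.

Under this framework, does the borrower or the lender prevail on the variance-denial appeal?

Stage 1 — burden on borrower; standard: proof to a near certainty (weight is at least 94).
    (a): 99 − 4 = 95 ≥ 94 [met]
    (b): 97 − 4 = 93 < 94 [not met]
  Not every element is met, so the borrower fails to carry Stage 1.
The lender prevails.

lender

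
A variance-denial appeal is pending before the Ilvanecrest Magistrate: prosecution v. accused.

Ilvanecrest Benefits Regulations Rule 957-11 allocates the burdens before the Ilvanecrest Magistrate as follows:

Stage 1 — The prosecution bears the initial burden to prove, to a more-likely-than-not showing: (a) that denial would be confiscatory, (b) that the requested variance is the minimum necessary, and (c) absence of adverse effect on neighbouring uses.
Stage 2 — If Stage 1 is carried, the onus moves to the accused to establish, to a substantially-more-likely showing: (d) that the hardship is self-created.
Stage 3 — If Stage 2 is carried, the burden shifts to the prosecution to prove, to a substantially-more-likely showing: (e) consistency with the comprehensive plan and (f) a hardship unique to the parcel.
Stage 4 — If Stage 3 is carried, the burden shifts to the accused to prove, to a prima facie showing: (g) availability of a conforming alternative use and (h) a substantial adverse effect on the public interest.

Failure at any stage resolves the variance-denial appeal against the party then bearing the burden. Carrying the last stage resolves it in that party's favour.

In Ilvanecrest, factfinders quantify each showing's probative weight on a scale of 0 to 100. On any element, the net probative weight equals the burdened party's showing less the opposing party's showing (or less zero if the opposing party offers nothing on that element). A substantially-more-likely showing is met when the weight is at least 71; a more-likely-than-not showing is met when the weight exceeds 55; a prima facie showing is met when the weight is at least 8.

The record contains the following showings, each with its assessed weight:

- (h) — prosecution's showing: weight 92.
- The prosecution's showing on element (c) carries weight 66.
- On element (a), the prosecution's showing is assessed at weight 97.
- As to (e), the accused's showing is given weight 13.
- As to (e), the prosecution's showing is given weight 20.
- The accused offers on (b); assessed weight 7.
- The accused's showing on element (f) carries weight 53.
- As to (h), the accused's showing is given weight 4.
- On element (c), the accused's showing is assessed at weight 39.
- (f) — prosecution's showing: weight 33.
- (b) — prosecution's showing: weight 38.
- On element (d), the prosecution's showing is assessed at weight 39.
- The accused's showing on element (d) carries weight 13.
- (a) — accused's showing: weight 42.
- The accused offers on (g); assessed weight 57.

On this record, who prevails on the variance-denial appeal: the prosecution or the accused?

Stage 1 (prosecution, a more-likely-than-not showing, weight exceeds 55): (a) net 97−42=55 ≤ 55 — fails; (b) net 38−7=31 ≤ 55 — fails; (c) net 66−39=27 ≤ 55 — fails.
  Not every element is met, so the prosecution fails to carry Stage 1.
The accused prevails.

accused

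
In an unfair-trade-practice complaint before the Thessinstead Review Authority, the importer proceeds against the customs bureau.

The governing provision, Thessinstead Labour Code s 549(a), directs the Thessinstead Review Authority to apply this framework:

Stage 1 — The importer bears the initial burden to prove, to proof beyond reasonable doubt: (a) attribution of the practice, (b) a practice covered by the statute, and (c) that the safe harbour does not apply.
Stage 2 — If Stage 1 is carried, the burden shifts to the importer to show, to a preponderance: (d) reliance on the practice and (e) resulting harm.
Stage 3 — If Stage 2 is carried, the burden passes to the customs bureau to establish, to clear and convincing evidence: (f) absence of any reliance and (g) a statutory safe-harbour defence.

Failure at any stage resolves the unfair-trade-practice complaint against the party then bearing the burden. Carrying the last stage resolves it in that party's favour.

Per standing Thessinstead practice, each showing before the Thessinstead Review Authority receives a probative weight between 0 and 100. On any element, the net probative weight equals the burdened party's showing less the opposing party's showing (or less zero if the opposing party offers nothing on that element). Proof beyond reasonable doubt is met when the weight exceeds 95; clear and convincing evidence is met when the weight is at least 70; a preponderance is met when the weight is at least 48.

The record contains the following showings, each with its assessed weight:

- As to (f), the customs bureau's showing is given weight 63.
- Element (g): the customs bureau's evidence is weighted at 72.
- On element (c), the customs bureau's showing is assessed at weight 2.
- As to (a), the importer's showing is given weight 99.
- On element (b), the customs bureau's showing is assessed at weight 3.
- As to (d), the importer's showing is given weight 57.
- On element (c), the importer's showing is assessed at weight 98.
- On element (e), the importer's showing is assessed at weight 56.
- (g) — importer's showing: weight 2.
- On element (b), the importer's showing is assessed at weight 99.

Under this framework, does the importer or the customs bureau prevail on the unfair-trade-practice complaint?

At Stage 1 the importer must meet proof beyond reasonable doubt (weight exceeds 95): on (a) the weight is 99, > 95, so (a) meets the standard; on (b) the weight is 99 less the opposing 3 gives net 96, > 95, so (b) meets the standard; on (c) the weight is 98 less the opposing 2 gives net 96, > 95, so (c) meets the standard.
  Stage 1 is satisfied; the importer continues to bear the burden.
At Stage 2 the importer must meet a preponderance (weight is at least 48): on (d) the weight is 57, ≥ 48, so (d) meets the standard; on (e) the weight is 56, ≥ 48, so (e) meets the standard.
  The importer carries Stage 2; the customs bureau now bears the burden.
At Stage 3 the customs bureau must meet clear and convincing evidence (weight is at least 70): on (f) the weight is 63, < 70, so (f) does not meet the standard; on (g) the weight is 72 less the opposing 2 gives net 70, which does reach 70, so (g) meets the standard.
  Not every element is met, so the customs bureau fails to carry Stage 3.
The analysis ends at Stage 3; the importer prevails.

importer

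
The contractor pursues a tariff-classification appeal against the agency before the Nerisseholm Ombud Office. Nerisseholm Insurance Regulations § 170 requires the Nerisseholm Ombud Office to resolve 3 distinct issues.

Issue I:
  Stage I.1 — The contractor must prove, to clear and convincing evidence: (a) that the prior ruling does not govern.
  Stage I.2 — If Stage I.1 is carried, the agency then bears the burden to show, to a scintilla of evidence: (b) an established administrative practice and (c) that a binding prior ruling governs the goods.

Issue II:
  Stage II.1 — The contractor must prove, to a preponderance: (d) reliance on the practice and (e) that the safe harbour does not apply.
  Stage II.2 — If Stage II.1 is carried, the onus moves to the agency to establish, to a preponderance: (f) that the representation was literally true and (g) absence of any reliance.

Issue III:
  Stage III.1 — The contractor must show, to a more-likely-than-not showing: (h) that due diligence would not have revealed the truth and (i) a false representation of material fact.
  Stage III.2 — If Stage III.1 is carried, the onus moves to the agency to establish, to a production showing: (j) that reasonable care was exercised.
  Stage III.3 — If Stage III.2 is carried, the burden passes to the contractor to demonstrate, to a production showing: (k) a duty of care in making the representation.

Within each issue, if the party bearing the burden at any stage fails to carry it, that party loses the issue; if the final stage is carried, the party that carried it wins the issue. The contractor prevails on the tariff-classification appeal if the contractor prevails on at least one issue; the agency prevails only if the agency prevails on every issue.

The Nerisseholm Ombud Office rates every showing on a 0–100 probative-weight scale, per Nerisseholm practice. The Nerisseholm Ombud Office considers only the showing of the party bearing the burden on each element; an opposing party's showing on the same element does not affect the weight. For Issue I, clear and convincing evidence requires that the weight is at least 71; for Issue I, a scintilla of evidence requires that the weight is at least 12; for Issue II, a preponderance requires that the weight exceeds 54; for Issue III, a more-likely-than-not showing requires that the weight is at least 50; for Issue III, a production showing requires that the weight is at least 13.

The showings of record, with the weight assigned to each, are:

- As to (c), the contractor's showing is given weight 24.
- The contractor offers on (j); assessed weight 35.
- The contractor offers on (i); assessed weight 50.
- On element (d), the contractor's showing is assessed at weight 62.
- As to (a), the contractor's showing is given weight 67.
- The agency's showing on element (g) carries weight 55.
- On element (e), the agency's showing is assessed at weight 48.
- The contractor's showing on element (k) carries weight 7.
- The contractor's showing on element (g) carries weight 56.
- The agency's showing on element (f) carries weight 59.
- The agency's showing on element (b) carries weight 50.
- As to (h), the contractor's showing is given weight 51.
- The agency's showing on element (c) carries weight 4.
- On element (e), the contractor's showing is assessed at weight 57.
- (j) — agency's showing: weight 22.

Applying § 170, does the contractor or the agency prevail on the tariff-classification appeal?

— Issue I —
At Stage I.1 the contractor must meet clear and convincing evidence (weight is at least 71): on (a) the weight is 67, < 71, so (a) does not meet the standard.
  The contractor does not carry Stage I.1.
So the agency prevails on this issue.
— Issue II —
Stage II.1 — burden on contractor; standard: a preponderance (weight exceeds 54).
    (d): 62 > 54 [met]
    (e): 57 (agency's 48 disregarded) > 54 [met]
  Stage II.1 carried; the burden shifts to the agency.
Stage II.2 — burden on agency; standard: a preponderance (weight exceeds 54).
    (f): 59 > 54 [met]
    (g): 55 (contractor's 56 disregarded) > 54 [met]
  All elements met at the final stage.
Every stage carried; the agency prevails on this issue.
— Issue III —
At Stage III.1 the contractor must meet a more-likely-than-not showing (weight is at least 50): on (h) the weight is 51, which does reach 50, so (h) meets the standard; on (i) the weight is 50, which does reach 50, so (i) meets the standard.
  Stage III.1 is satisfied; the onus moves to the agency.
At Stage III.2 the agency must meet a production showing (weight is at least 13): on (j) the weight is 22 (the contractor's 35 is given no effect), which does reach 13, so (j) meets the standard.
  Stage III.2 carried; the burden shifts to the contractor.
At Stage III.3 the contractor must meet a production showing (weight is at least 13): on (k) the weight is 7, < 13, so (k) does not meet the standard.
  Not every element is met, so the contractor fails to carry Stage III.3.
So the agency prevails on this issue.
Per-issue: Issue I → agency; Issue II → agency; Issue III → agency. The contractor must prevail on at least one issue; overall, the agency prevails.

agency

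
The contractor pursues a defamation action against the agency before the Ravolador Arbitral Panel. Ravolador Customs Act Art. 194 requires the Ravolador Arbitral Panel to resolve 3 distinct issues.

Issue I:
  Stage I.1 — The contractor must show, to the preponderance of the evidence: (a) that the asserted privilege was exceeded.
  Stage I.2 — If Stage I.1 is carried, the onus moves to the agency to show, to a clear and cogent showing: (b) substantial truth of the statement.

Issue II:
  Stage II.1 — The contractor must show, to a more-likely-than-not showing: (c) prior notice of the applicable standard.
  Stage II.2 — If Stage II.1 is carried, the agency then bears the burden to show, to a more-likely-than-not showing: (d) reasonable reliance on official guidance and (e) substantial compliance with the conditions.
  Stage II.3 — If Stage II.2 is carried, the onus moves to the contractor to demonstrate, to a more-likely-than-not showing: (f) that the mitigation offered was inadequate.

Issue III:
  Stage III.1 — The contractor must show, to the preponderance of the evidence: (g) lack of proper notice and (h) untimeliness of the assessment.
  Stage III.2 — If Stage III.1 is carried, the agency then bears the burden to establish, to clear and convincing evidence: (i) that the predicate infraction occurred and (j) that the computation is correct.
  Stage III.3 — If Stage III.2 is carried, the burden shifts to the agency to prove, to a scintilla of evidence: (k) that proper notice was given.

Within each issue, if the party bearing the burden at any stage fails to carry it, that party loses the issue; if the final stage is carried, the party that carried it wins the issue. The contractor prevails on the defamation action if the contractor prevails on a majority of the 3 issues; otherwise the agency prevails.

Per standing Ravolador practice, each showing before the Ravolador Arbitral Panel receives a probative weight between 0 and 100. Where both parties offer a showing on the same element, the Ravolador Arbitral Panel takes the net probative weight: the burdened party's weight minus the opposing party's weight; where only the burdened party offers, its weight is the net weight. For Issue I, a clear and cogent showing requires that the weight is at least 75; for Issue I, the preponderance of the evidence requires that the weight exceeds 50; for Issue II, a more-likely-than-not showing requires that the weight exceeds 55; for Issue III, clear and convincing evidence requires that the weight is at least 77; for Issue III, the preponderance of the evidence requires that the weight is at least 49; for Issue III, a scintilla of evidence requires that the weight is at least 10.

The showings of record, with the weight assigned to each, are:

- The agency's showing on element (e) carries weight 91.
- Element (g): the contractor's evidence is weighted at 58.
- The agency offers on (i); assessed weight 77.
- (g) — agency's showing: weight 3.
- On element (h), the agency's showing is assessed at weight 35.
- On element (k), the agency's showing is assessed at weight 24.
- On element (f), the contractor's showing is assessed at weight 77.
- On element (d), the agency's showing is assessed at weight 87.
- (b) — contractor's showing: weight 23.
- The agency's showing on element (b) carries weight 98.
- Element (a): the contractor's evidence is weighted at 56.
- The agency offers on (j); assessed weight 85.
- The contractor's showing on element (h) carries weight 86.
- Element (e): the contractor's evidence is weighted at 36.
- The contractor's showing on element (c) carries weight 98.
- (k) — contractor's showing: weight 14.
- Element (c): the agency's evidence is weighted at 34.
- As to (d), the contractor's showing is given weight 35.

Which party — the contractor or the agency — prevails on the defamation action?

agency

— Issue I —
Stage I.1 — burden on contractor; standard: the preponderance of the evidence (weight exceeds 50).
    (a): 56 > 50 [met]
  The contractor carries Stage I.1; the agency now bears the burden.
Stage I.2 — burden on agency; standard: a clear and cogent showing (weight is at least 75).
    (b): 98 − 23 = 75 ≥ 75 [met]
  All elements met at the final stage.
Every stage carried; the agency prevails on this issue.
— Issue II —
Stage II.1 — burden on contractor; standard: a more-likely-than-not showing (weight exceeds 55).
    (c): 98 − 34 = 64 > 55 [met]
  The contractor carries Stage II.1; the agency now bears the burden.
Stage II.2 — burden on agency; standard: a more-likely-than-not showing (weight exceeds 55).
    (d): 87 − 35 = 52 ≤ 55 [not met]
    (e): 91 − 36 = 55 ≤ 55 [not met]
  Stage II.2 not carried; the agency fails its burden.
The contractor prevails on this issue.
— Issue III —
Stage III.1 (contractor, the preponderance of the evidence, weight is at least 49): (g) net 58−3=55 ≥ 49 — meets; (h) net 86−35=51 ≥ 49 — meets.
  Stage III.1 is satisfied; the onus moves to the agency.
Stage III.2 (agency, clear and convincing evidence, weight is at least 77): (i) 77 ≥ 77 — meets; (j) 85 ≥ 77 — meets.
  All elements met. The agency retains the burden for Stage III.3.
Stage III.3 (agency, a scintilla of evidence, weight is at least 10): (k) net 24−14=10 ≥ 10 — meets.
  All elements met at the final stage.
Every stage carried; the agency prevails on this issue.
Per-issue: Issue I → agency; Issue II → contractor; Issue III → agency. The contractor must prevail on a majority of issues; overall, the agency prevails.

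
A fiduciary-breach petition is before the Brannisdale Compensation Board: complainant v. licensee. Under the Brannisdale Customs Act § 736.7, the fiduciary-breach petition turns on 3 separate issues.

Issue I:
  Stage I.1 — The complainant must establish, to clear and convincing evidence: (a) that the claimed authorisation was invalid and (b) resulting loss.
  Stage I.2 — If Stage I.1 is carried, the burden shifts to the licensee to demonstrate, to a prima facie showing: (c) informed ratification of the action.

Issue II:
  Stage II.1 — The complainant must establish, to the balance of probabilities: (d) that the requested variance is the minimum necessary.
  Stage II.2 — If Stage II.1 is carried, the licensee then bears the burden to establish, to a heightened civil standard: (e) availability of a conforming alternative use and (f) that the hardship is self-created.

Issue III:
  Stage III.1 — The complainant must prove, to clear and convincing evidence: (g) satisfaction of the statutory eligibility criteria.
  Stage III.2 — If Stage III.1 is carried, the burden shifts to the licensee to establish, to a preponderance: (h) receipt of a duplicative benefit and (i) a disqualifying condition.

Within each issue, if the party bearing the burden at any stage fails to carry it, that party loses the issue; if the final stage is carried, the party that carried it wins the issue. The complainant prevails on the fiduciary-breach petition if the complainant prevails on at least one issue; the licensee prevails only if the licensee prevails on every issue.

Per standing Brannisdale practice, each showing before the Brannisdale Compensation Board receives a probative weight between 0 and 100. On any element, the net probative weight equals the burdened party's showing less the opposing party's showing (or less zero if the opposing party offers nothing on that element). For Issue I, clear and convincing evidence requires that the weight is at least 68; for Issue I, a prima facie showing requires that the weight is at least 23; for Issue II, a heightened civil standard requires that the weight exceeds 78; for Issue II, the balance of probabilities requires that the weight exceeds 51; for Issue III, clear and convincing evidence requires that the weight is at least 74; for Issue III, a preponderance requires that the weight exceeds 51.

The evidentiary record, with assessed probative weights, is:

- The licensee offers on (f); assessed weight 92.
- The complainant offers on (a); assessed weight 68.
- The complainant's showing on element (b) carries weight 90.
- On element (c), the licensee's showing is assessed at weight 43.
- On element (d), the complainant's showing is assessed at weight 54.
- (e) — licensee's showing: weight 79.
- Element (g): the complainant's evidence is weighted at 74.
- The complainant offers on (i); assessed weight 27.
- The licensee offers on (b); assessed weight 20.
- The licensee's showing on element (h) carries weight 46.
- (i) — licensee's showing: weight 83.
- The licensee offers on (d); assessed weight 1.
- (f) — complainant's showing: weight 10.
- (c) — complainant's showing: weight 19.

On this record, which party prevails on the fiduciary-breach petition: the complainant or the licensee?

complainant

— Issue I —
Stage I.1 (complainant, clear and convincing evidence, weight is at least 68): (a) 68 ≥ 68 — meets; (b) net 90−20=70 ≥ 68 — meets.
  Stage I.1 is satisfied; the onus moves to the licensee.
Stage I.2 (licensee, a prima facie showing, weight is at least 23): (c) net 43−19=24 ≥ 23 — meets.
  The licensee carries the last stage.
With every stage satisfied, the licensee prevails on this issue.
— Issue II —
At Stage II.1 the complainant must meet the balance of probabilities (weight exceeds 51): on (d) the weight is 54 less the opposing 1 gives net 53, > 51, so (d) meets the standard.
  Stage II.1 carried; the burden shifts to the licensee.
At Stage II.2 the licensee must meet a heightened civil standard (weight exceeds 78): on (e) the weight is 79, which does exceed 78, so (e) meets the standard; on (f) the weight is 92 less the opposing 10 gives net 82, > 78, so (f) meets the standard.
  Stage II.2 carried; the final stage is satisfied.
Every stage carried; the licensee prevails on this issue.
— Issue III —
Stage III.1 — burden on complainant; standard: clear and convincing evidence (weight is at least 74).
    (g): 74 ≥ 74 [met]
  Stage III.1 is satisfied; the onus moves to the licensee.
Stage III.2 — burden on licensee; standard: a preponderance (weight exceeds 51).
    (h): 46 ≤ 51 [not met]
    (i): 83 − 27 = 56 > 51 [met]
  Stage III.2 not carried; the licensee fails its burden.
The complainant prevails on this issue.
Per-issue: Issue I → licensee; Issue II → licensee; Issue III → complainant. The complainant must prevail on at least one issue; overall, the complainant prevails.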